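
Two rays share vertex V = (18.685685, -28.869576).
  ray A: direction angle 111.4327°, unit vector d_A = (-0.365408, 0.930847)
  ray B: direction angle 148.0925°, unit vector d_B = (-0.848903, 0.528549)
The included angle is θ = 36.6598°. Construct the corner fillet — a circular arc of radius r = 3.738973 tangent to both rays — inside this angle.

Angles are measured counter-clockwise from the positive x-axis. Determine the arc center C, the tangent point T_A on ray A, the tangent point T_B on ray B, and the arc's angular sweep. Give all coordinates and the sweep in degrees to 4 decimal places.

bisector direction at 129.7626° = (-0.639608,0.768701)
center distance |VC| = r/sin(θ/2) = 3.738973/sin(18.3299°) = 11.889085
C = V + |VC|·bis = (11.0813,-19.7304)
T_A = V + ((C−V)·d_A)·d_A = V + 11.2859·d_A = (14.5617,-18.3642)
T_B = V + ((C−V)·d_B)·d_B = V + 11.2859·d_B = (9.1051,-22.9044)
sweep = 180° − θ = 143.3402°

center=(11.0813,-19.7304) T_A=(14.5617,-18.3642) T_B=(9.1051,-22.9044) sweep=143.3402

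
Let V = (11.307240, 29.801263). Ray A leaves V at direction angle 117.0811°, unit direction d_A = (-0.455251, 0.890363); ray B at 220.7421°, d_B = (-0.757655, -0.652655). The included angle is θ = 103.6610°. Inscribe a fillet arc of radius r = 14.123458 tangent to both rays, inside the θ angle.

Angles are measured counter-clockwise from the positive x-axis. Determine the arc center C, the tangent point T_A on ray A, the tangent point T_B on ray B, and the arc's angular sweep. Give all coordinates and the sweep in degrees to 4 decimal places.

bisector direction at 168.9116° = (-0.981332,0.192323)
center distance |VC| = r/sin(θ/2) = 14.123458/sin(51.8305°) = 17.964525
C = V + |VC|·bis = (-6.3219,33.2563)
T_A = V + ((C−V)·d_A)·d_A = V + 11.1019·d_A = (6.2531,39.6860)
T_B = V + ((C−V)·d_B)·d_B = V + 11.1019·d_B = (2.8958,22.5556)
sweep = 180° − θ = 76.3390°

center=(-6.3219,33.2563) T_A=(6.2531,39.6860) T_B=(2.8958,22.5556) sweep=76.3390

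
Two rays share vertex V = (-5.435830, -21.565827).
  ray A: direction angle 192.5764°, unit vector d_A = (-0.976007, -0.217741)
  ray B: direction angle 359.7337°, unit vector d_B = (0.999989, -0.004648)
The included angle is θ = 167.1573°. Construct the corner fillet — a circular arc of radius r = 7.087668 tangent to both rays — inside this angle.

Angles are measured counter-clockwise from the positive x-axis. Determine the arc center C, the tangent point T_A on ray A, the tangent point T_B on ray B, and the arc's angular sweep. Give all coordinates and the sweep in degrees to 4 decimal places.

center=(-4.6711,-28.6571) T_A=(-6.2144,-21.7395) T_B=(-4.6382,-21.5695) sweep=12.8427

bisector direction at 276.1551° = (0.107219,-0.994235)
center distance |VC| = r/sin(θ/2) = 7.087668/sin(83.5786°) = 7.132415
C = V + |VC|·bis = (-4.6711,-28.6571)
T_A = V + ((C−V)·d_A)·d_A = V + 0.7977·d_A = (-6.2144,-21.7395)
T_B = V + ((C−V)·d_B)·d_B = V + 0.7977·d_B = (-4.6382,-21.5695)
sweep = 180° − θ = 12.8427°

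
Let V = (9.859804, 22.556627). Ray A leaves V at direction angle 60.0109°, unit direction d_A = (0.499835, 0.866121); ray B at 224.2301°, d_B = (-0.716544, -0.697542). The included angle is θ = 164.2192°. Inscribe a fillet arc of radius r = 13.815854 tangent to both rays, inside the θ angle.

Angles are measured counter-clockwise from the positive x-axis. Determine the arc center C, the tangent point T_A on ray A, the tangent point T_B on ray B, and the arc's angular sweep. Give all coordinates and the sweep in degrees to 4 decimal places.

center=(-1.1493,31.1207) T_A=(10.8169,24.2150) T_B=(8.4878,21.2210) sweep=15.7808

bisector direction at 142.1205° = (-0.789304,0.614003)
center distance |VC| = r/sin(θ/2) = 13.815854/sin(82.1096°) = 13.947906
C = V + |VC|·bis = (-1.1493,31.1207)
T_A = V + ((C−V)·d_A)·d_A = V + 1.9147·d_A = (10.8169,24.2150)
T_B = V + ((C−V)·d_B)·d_B = V + 1.9147·d_B = (8.4878,21.2210)
sweep = 180° − θ = 15.7808°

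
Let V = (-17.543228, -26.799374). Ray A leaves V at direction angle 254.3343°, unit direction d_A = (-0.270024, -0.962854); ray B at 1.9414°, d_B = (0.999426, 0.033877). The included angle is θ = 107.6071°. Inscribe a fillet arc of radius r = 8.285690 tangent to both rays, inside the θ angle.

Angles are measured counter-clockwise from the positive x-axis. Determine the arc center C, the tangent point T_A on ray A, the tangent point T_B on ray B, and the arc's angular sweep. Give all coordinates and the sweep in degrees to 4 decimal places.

center=(-11.2026,-34.8749) T_A=(-19.1805,-32.6376) T_B=(-11.4833,-26.5940) sweep=72.3929

bisector direction at 308.1379° = (0.617556,-0.786527)
center distance |VC| = r/sin(θ/2) = 8.285690/sin(53.8036°) = 10.267313
C = V + |VC|·bis = (-11.2026,-34.8749)
T_A = V + ((C−V)·d_A)·d_A = V + 6.0634·d_A = (-19.1805,-32.6376)
T_B = V + ((C−V)·d_B)·d_B = V + 6.0634·d_B = (-11.4833,-26.5940)
sweep = 180° − θ = 72.3929°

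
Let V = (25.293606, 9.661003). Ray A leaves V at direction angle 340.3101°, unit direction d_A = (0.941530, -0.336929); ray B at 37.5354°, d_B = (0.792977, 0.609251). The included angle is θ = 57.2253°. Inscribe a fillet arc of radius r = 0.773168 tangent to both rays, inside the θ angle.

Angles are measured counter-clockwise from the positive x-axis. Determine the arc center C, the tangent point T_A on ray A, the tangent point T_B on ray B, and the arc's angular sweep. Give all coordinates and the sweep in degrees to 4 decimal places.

center=(26.8886,9.9114) T_A=(26.6281,9.1835) T_B=(26.4175,10.5245) sweep=122.7747

bisector direction at 8.9228° = (0.987898,0.155103)
center distance |VC| = r/sin(θ/2) = 0.773168/sin(28.6126°) = 1.614515
C = V + |VC|·bis = (26.8886,9.9114)
T_A = V + ((C−V)·d_A)·d_A = V + 1.4173·d_A = (26.6281,9.1835)
T_B = V + ((C−V)·d_B)·d_B = V + 1.4173·d_B = (26.4175,10.5245)
sweep = 180° − θ = 122.7747°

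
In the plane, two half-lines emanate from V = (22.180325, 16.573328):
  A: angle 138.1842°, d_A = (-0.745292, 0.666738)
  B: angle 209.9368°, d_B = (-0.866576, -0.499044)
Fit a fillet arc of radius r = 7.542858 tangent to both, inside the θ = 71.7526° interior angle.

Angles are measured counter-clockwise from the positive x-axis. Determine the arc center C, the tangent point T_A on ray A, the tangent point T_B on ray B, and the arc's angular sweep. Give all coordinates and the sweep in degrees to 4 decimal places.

center=(9.3785,17.9052) T_A=(14.4076,23.5268) T_B=(13.1427,11.3687) sweep=108.2474

bisector direction at 174.0605° = (-0.994632,0.103478)
center distance |VC| = r/sin(θ/2) = 7.542858/sin(35.8763°) = 12.870953
C = V + |VC|·bis = (9.3785,17.9052)
T_A = V + ((C−V)·d_A)·d_A = V + 10.4291·d_A = (14.4076,23.5268)
T_B = V + ((C−V)·d_B)·d_B = V + 10.4291·d_B = (13.1427,11.3687)
sweep = 180° − θ = 108.2474°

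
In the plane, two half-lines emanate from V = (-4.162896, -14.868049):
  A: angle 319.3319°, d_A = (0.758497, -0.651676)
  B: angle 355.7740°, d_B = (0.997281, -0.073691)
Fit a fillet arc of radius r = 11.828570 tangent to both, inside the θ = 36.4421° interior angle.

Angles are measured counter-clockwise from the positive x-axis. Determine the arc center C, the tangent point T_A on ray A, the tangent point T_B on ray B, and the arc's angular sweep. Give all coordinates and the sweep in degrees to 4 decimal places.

center=(30.8001,-29.3123) T_A=(23.0917,-38.2843) T_B=(31.6717,-17.5159) sweep=143.5579

bisector direction at 337.5530° = (0.924233,-0.381829)
center distance |VC| = r/sin(θ/2) = 11.828570/sin(18.2211°) = 37.829161
C = V + |VC|·bis = (30.8001,-29.3123)
T_A = V + ((C−V)·d_A)·d_A = V + 35.9323·d_A = (23.0917,-38.2843)
T_B = V + ((C−V)·d_B)·d_B = V + 35.9323·d_B = (31.6717,-17.5159)
sweep = 180° − θ = 143.5579°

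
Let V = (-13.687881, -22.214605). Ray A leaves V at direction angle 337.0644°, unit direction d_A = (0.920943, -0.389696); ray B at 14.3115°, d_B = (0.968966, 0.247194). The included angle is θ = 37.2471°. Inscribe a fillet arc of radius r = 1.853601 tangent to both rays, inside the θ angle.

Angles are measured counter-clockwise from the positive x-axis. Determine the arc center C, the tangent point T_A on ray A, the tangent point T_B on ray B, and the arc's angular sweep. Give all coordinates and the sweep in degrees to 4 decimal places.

center=(-7.9000,-22.6510) T_A=(-8.6223,-24.3581) T_B=(-8.3582,-20.8549) sweep=142.7529

bisector direction at 355.6880° = (0.997169,-0.075188)
center distance |VC| = r/sin(θ/2) = 1.853601/sin(18.6236°) = 5.804314
C = V + |VC|·bis = (-7.9000,-22.6510)
T_A = V + ((C−V)·d_A)·d_A = V + 5.5004·d_A = (-8.6223,-24.3581)
T_B = V + ((C−V)·d_B)·d_B = V + 5.5004·d_B = (-8.3582,-20.8549)
sweep = 180° − θ = 142.7529°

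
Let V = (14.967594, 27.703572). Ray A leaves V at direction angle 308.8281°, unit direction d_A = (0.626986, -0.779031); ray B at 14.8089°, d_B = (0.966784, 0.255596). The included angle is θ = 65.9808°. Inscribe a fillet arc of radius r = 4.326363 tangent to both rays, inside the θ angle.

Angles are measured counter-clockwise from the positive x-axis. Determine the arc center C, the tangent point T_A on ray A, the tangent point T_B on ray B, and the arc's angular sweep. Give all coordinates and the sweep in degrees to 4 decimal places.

center=(22.5165,25.2243) T_A=(19.1461,22.5118) T_B=(21.4107,29.4070) sweep=114.0192

bisector direction at 341.8185° = (0.950073,-0.312028)
center distance |VC| = r/sin(θ/2) = 4.326363/sin(32.9904°) = 7.945592
C = V + |VC|·bis = (22.5165,25.2243)
T_A = V + ((C−V)·d_A)·d_A = V + 6.6645·d_A = (19.1461,22.5118)
T_B = V + ((C−V)·d_B)·d_B = V + 6.6645·d_B = (21.4107,29.4070)
sweep = 180° − θ = 114.0192°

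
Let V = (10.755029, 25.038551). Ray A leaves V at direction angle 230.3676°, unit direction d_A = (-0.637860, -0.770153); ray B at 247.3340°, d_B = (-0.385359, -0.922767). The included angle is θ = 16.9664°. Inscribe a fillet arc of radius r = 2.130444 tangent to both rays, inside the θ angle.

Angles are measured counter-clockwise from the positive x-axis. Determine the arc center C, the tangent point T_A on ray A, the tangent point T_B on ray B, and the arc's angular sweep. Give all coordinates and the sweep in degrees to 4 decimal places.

center=(3.2847,12.6789) T_A=(1.6440,14.0379) T_B=(5.2507,11.8579) sweep=163.0336

bisector direction at 238.8508° = (-0.517268,-0.855823)
center distance |VC| = r/sin(θ/2) = 2.130444/sin(8.4832°) = 14.441788
C = V + |VC|·bis = (3.2847,12.6789)
T_A = V + ((C−V)·d_A)·d_A = V + 14.2838·d_A = (1.6440,14.0379)
T_B = V + ((C−V)·d_B)·d_B = V + 14.2838·d_B = (5.2507,11.8579)
sweep = 180° − θ = 163.0336°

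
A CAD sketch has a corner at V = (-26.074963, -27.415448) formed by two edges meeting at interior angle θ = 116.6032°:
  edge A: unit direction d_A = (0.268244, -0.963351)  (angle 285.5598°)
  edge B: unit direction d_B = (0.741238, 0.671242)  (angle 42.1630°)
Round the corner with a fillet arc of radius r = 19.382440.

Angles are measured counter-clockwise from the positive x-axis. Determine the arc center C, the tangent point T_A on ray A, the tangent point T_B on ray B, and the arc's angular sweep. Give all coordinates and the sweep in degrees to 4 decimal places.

center=(-4.1920,-33.7476) T_A=(-22.8641,-38.9468) T_B=(-17.2023,-19.3806) sweep=63.3968

bisector direction at 343.8614° = (0.960592,-0.277962)
center distance |VC| = r/sin(θ/2) = 19.382440/sin(58.3016°) = 22.780739
C = V + |VC|·bis = (-4.1920,-33.7476)
T_A = V + ((C−V)·d_A)·d_A = V + 11.9701·d_A = (-22.8641,-38.9468)
T_B = V + ((C−V)·d_B)·d_B = V + 11.9701·d_B = (-17.2023,-19.3806)
sweep = 180° − θ = 63.3968°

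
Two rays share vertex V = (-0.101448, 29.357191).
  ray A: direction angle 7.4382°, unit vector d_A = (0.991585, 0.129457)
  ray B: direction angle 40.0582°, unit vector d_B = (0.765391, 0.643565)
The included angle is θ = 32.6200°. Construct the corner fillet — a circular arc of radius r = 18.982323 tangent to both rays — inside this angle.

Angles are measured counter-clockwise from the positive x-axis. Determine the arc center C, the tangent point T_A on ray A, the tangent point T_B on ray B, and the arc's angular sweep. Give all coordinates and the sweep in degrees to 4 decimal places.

bisector direction at 23.7482° = (0.915324,0.402718)
center distance |VC| = r/sin(θ/2) = 18.982323/sin(16.3100°) = 67.592628
C = V + |VC|·bis = (61.7677,56.5780)
T_A = V + ((C−V)·d_A)·d_A = V + 64.8724·d_A = (64.2251,37.7554)
T_B = V + ((C−V)·d_B)·d_B = V + 64.8724·d_B = (49.5513,71.1069)
sweep = 180° − θ = 147.3800°

center=(61.7677,56.5780) T_A=(64.2251,37.7554) T_B=(49.5513,71.1069) sweep=147.3800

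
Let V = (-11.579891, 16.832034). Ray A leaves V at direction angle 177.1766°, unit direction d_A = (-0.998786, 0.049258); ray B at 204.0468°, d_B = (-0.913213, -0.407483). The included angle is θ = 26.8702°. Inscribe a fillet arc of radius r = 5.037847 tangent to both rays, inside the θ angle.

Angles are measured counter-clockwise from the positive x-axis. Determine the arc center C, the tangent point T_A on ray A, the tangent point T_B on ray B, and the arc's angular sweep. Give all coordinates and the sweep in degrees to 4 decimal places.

center=(-32.8918,12.8391) T_A=(-32.6436,17.8708) T_B=(-30.8390,8.2385) sweep=153.1298

bisector direction at 190.6117° = (-0.982898,-0.184152)
center distance |VC| = r/sin(θ/2) = 5.037847/sin(13.4351°) = 21.682727
C = V + |VC|·bis = (-32.8918,12.8391)
T_A = V + ((C−V)·d_A)·d_A = V + 21.0894·d_A = (-32.6436,17.8708)
T_B = V + ((C−V)·d_B)·d_B = V + 21.0894·d_B = (-30.8390,8.2385)
sweep = 180° − θ = 153.1298°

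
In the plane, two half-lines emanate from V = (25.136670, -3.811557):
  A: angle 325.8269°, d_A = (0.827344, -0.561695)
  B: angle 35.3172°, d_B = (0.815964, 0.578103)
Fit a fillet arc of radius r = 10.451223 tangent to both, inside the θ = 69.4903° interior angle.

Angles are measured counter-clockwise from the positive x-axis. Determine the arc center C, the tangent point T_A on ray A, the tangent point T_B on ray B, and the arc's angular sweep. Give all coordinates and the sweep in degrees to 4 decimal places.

center=(43.4736,-3.6285) T_A=(37.6032,-12.2752) T_B=(37.4317,4.8994) sweep=110.5097

bisector direction at 0.5721° = (0.999950,0.009984)
center distance |VC| = r/sin(θ/2) = 10.451223/sin(34.7452°) = 18.337821
C = V + |VC|·bis = (43.4736,-3.6285)
T_A = V + ((C−V)·d_A)·d_A = V + 15.0681·d_A = (37.6032,-12.2752)
T_B = V + ((C−V)·d_B)·d_B = V + 15.0681·d_B = (37.4317,4.8994)
sweep = 180° − θ = 110.5097°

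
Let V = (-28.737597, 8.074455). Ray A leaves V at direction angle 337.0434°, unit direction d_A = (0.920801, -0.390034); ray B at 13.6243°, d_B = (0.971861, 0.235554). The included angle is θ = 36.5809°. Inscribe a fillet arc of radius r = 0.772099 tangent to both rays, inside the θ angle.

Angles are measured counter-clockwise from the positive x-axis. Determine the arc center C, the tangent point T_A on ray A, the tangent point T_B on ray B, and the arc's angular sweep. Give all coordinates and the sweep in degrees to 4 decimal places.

bisector direction at 355.3338° = (0.996686,-0.081350)
center distance |VC| = r/sin(θ/2) = 0.772099/sin(18.2904°) = 2.460213
C = V + |VC|·bis = (-26.2855,7.8743)
T_A = V + ((C−V)·d_A)·d_A = V + 2.3359·d_A = (-26.5867,7.1634)
T_B = V + ((C−V)·d_B)·d_B = V + 2.3359·d_B = (-26.4674,8.6247)
sweep = 180° − θ = 143.4191°

center=(-26.2855,7.8743) T_A=(-26.5867,7.1634) T_B=(-26.4674,8.6247) sweep=143.4191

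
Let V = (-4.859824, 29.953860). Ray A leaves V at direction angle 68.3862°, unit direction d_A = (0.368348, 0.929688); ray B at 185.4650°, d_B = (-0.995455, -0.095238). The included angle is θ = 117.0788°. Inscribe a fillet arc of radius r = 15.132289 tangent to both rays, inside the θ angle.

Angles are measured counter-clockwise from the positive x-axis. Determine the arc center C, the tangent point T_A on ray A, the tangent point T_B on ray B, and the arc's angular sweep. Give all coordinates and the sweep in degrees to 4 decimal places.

bisector direction at 126.9256° = (-0.600777,0.799416)
center distance |VC| = r/sin(θ/2) = 15.132289/sin(58.5394°) = 17.740096
C = V + |VC|·bis = (-15.5177,44.1356)
T_A = V + ((C−V)·d_A)·d_A = V + 9.2588·d_A = (-1.4494,38.5616)
T_B = V + ((C−V)·d_B)·d_B = V + 9.2588·d_B = (-14.0765,29.0721)
sweep = 180° − θ = 62.9212°

center=(-15.5177,44.1356) T_A=(-1.4494,38.5616) T_B=(-14.0765,29.0721) sweep=62.9212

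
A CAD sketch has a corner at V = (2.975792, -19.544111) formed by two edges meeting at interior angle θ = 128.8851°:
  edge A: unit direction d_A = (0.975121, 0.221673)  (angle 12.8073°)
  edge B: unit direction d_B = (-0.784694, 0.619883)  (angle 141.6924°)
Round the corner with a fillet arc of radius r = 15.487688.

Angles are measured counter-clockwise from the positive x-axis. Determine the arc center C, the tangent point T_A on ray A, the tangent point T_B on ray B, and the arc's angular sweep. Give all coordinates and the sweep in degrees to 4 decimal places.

bisector direction at 77.2498° = (0.220700,0.975342)
center distance |VC| = r/sin(θ/2) = 15.487688/sin(64.4425°) = 17.167471
C = V + |VC|·bis = (6.7647,-2.8000)
T_A = V + ((C−V)·d_A)·d_A = V + 7.4063·d_A = (10.1979,-17.9023)
T_B = V + ((C−V)·d_B)·d_B = V + 7.4063·d_B = (-2.8359,-14.9531)
sweep = 180° − θ = 51.1149°

center=(6.7647,-2.8000) T_A=(10.1979,-17.9023) T_B=(-2.8359,-14.9531) sweep=51.1149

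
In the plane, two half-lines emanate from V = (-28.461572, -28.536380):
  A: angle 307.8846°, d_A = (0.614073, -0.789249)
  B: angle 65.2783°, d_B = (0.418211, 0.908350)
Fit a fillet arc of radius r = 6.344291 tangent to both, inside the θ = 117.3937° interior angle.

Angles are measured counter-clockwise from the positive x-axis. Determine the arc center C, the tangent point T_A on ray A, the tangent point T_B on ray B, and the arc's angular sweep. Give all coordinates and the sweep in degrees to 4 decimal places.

bisector direction at 6.5814° = (0.993410,0.114616)
center distance |VC| = r/sin(θ/2) = 6.344291/sin(58.6968°) = 7.425171
C = V + |VC|·bis = (-21.0853,-27.6853)
T_A = V + ((C−V)·d_A)·d_A = V + 3.8579·d_A = (-26.0926,-31.5812)
T_B = V + ((C−V)·d_B)·d_B = V + 3.8579·d_B = (-26.8482,-25.0321)
sweep = 180° − θ = 62.6063°

center=(-21.0853,-27.6853) T_A=(-26.0926,-31.5812) T_B=(-26.8482,-25.0321) sweep=62.6063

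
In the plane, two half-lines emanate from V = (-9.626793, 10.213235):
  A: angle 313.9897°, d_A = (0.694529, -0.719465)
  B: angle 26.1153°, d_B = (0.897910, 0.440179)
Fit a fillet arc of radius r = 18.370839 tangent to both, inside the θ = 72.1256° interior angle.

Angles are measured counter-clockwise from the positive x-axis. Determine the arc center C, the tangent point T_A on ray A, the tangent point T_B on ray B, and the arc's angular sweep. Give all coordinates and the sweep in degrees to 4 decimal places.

center=(21.1113,4.8223) T_A=(7.8942,-7.9368) T_B=(13.0249,21.3177) sweep=107.8744

bisector direction at 350.0525° = (0.984966,-0.172746)
center distance |VC| = r/sin(θ/2) = 18.370839/sin(36.0628°) = 31.207277
C = V + |VC|·bis = (21.1113,4.8223)
T_A = V + ((C−V)·d_A)·d_A = V + 25.2271·d_A = (7.8942,-7.9368)
T_B = V + ((C−V)·d_B)·d_B = V + 25.2271·d_B = (13.0249,21.3177)
sweep = 180° − θ = 107.8744°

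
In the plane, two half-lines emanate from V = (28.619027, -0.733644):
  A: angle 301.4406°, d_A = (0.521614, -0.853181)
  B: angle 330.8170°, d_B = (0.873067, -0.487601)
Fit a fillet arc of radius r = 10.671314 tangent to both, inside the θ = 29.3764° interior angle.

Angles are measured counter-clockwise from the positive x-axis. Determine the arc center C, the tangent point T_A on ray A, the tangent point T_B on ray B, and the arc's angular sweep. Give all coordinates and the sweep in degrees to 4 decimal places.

center=(58.9589,-29.9010) T_A=(49.8544,-35.4673) T_B=(64.1623,-20.5842) sweep=150.6236

bisector direction at 316.1288° = (0.720900,-0.693040)
center distance |VC| = r/sin(θ/2) = 10.671314/sin(14.6882°) = 42.086163
C = V + |VC|·bis = (58.9589,-29.9010)
T_A = V + ((C−V)·d_A)·d_A = V + 40.7108·d_A = (49.8544,-35.4673)
T_B = V + ((C−V)·d_B)·d_B = V + 40.7108·d_B = (64.1623,-20.5842)
sweep = 180° − θ = 150.6236°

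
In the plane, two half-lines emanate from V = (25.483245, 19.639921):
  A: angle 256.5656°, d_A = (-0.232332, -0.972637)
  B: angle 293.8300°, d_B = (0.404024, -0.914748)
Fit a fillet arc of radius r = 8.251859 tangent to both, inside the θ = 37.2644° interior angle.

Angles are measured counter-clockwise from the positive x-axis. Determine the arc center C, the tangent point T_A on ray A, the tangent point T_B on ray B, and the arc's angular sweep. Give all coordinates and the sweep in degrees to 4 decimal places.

center=(27.8231,-6.0819) T_A=(19.7971,-4.1648) T_B=(35.3715,-2.7480) sweep=142.7356

bisector direction at 275.1978° = (0.090594,-0.995888)
center distance |VC| = r/sin(θ/2) = 8.251859/sin(18.6322°) = 25.828069
C = V + |VC|·bis = (27.8231,-6.0819)
T_A = V + ((C−V)·d_A)·d_A = V + 24.4744·d_A = (19.7971,-4.1648)
T_B = V + ((C−V)·d_B)·d_B = V + 24.4744·d_B = (35.3715,-2.7480)
sweep = 180° − θ = 142.7356°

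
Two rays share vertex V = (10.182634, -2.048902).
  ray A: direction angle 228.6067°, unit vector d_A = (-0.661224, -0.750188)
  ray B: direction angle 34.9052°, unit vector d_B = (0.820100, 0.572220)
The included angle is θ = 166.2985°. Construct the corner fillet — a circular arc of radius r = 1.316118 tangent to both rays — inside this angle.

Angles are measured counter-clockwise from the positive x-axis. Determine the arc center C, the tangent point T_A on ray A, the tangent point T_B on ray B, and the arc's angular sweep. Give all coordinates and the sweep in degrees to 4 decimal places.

center=(11.0654,-3.0378) T_A=(10.0781,-2.1675) T_B=(10.3123,-1.9584) sweep=13.7015

bisector direction at 311.7559° = (0.665959,-0.745988)
center distance |VC| = r/sin(θ/2) = 1.316118/sin(83.1492°) = 1.325582
C = V + |VC|·bis = (11.0654,-3.0378)
T_A = V + ((C−V)·d_A)·d_A = V + 0.1581·d_A = (10.0781,-2.1675)
T_B = V + ((C−V)·d_B)·d_B = V + 0.1581·d_B = (10.3123,-1.9584)
sweep = 180° − θ = 13.7015°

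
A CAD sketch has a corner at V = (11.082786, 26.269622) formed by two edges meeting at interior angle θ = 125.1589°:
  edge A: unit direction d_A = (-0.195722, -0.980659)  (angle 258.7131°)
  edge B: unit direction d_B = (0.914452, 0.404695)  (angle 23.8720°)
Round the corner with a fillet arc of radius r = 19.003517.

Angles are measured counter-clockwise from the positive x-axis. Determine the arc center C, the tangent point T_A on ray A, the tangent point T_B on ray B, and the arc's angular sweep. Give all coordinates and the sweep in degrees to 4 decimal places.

bisector direction at 321.2925° = (0.780349,-0.625344)
center distance |VC| = r/sin(θ/2) = 19.003517/sin(62.5795°) = 21.408789
C = V + |VC|·bis = (27.7891,12.8818)
T_A = V + ((C−V)·d_A)·d_A = V + 9.8591·d_A = (9.1531,16.6012)
T_B = V + ((C−V)·d_B)·d_B = V + 9.8591·d_B = (20.0985,30.2596)
sweep = 180° − θ = 54.8411°

center=(27.7891,12.8818) T_A=(9.1531,16.6012) T_B=(20.0985,30.2596) sweep=54.8411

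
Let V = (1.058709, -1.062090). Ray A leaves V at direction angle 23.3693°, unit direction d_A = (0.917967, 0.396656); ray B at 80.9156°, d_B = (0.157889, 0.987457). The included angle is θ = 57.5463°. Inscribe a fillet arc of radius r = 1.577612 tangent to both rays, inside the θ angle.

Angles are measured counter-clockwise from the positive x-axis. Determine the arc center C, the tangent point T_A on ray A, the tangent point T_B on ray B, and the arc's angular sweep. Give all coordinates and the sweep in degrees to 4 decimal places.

center=(3.0701,1.5256) T_A=(3.6959,0.0774) T_B=(1.5123,1.7747) sweep=122.4537

bisector direction at 52.1425° = (0.613700,0.789539)
center distance |VC| = r/sin(θ/2) = 1.577612/sin(28.7732°) = 3.277522
C = V + |VC|·bis = (3.0701,1.5256)
T_A = V + ((C−V)·d_A)·d_A = V + 2.8729·d_A = (3.6959,0.0774)
T_B = V + ((C−V)·d_B)·d_B = V + 2.8729·d_B = (1.5123,1.7747)
sweep = 180° − θ = 122.4537°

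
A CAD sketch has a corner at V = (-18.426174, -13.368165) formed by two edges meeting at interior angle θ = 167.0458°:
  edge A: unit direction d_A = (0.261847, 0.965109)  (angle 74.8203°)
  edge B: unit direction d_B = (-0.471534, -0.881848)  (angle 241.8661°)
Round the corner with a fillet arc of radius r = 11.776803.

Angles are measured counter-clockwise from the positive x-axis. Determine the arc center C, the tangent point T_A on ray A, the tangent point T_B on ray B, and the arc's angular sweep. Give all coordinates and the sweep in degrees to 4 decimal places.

center=(-29.4420,-8.9941) T_A=(-18.0761,-12.0778) T_B=(-19.0566,-14.5472) sweep=12.9542

bisector direction at 158.3432° = (-0.929411,0.369046)
center distance |VC| = r/sin(θ/2) = 11.776803/sin(83.5229°) = 11.852457
C = V + |VC|·bis = (-29.4420,-8.9941)
T_A = V + ((C−V)·d_A)·d_A = V + 1.3370·d_A = (-18.0761,-12.0778)
T_B = V + ((C−V)·d_B)·d_B = V + 1.3370·d_B = (-19.0566,-14.5472)
sweep = 180° − θ = 12.9542°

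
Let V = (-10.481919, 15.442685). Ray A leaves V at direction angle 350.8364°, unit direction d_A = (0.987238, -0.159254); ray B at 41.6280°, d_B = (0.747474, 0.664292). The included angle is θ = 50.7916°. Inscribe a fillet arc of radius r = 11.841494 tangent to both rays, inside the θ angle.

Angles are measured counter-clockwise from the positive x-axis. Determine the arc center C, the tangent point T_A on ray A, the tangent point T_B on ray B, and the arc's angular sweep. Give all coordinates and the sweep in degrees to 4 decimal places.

bisector direction at 16.2322° = (0.960137,0.279531)
center distance |VC| = r/sin(θ/2) = 11.841494/sin(25.3958°) = 27.610987
C = V + |VC|·bis = (16.0284,23.1608)
T_A = V + ((C−V)·d_A)·d_A = V + 24.9428·d_A = (14.1426,11.4704)
T_B = V + ((C−V)·d_B)·d_B = V + 24.9428·d_B = (8.1622,32.0120)
sweep = 180° − θ = 129.2084°

center=(16.0284,23.1608) T_A=(14.1426,11.4704) T_B=(8.1622,32.0120) sweep=129.2084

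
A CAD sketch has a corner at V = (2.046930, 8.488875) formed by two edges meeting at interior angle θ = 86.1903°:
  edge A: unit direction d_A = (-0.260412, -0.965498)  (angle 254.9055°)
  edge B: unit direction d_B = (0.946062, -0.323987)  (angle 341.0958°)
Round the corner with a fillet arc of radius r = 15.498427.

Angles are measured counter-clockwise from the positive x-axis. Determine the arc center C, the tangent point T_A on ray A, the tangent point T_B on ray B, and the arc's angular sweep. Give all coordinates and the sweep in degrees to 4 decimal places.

center=(12.6970,-11.5404) T_A=(-2.2667,-7.5044) T_B=(17.7182,3.1221) sweep=93.8097

bisector direction at 298.0006° = (0.469482,-0.882942)
center distance |VC| = r/sin(θ/2) = 15.498427/sin(43.0951°) = 22.684654
C = V + |VC|·bis = (12.6970,-11.5404)
T_A = V + ((C−V)·d_A)·d_A = V + 16.5648·d_A = (-2.2667,-7.5044)
T_B = V + ((C−V)·d_B)·d_B = V + 16.5648·d_B = (17.7182,3.1221)
sweep = 180° − θ = 93.8097°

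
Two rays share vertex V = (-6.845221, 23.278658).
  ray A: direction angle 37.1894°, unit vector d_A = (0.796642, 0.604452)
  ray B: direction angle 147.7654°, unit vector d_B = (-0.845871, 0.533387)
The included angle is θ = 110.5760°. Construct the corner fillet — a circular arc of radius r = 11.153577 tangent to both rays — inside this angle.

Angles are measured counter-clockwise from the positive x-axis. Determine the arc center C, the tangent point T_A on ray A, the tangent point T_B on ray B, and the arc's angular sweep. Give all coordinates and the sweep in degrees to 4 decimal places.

center=(-7.4317,36.8344) T_A=(-0.6899,27.9490) T_B=(-13.3809,27.3999) sweep=69.4240

bisector direction at 92.4774° = (-0.043225,0.999065)
center distance |VC| = r/sin(θ/2) = 11.153577/sin(55.2880°) = 13.568419
C = V + |VC|·bis = (-7.4317,36.8344)
T_A = V + ((C−V)·d_A)·d_A = V + 7.7266·d_A = (-0.6899,27.9490)
T_B = V + ((C−V)·d_B)·d_B = V + 7.7266·d_B = (-13.3809,27.3999)
sweep = 180° − θ = 69.4240°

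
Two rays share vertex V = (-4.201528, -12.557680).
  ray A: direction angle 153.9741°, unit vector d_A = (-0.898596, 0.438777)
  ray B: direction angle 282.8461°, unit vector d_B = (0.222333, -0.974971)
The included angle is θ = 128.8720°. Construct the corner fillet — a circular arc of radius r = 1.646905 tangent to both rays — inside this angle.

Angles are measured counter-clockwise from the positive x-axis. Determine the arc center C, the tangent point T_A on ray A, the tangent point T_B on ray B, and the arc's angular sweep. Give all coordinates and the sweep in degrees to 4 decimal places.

bisector direction at 218.4101° = (-0.783584,-0.621286)
center distance |VC| = r/sin(θ/2) = 1.646905/sin(64.4360°) = 1.825627
C = V + |VC|·bis = (-5.6321,-13.6919)
T_A = V + ((C−V)·d_A)·d_A = V + 0.7878·d_A = (-4.9094,-12.2120)
T_B = V + ((C−V)·d_B)·d_B = V + 0.7878·d_B = (-4.0264,-13.3258)
sweep = 180° − θ = 51.1280°

center=(-5.6321,-13.6919) T_A=(-4.9094,-12.2120) T_B=(-4.0264,-13.3258) sweep=51.1280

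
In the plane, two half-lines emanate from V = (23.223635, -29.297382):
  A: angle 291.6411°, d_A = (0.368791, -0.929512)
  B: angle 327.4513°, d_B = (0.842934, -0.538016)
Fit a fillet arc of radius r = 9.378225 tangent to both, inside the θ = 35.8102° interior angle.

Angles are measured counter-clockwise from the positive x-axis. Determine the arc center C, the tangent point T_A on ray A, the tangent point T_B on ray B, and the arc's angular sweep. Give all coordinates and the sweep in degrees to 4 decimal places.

center=(42.6456,-52.8195) T_A=(33.9284,-56.2781) T_B=(47.6912,-44.9142) sweep=144.1898

bisector direction at 309.5462° = (0.636700,-0.771111)
center distance |VC| = r/sin(θ/2) = 9.378225/sin(17.9051°) = 30.504114
C = V + |VC|·bis = (42.6456,-52.8195)
T_A = V + ((C−V)·d_A)·d_A = V + 29.0267·d_A = (33.9284,-56.2781)
T_B = V + ((C−V)·d_B)·d_B = V + 29.0267·d_B = (47.6912,-44.9142)
sweep = 180° − θ = 144.1898°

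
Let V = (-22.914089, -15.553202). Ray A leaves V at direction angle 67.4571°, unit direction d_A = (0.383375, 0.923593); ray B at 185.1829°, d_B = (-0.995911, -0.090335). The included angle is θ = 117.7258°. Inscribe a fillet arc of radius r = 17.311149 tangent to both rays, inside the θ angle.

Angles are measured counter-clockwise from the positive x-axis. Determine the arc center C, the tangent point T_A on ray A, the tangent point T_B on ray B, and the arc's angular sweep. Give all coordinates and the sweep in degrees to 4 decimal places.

center=(-34.8932,0.7424) T_A=(-18.9047,-5.8942) T_B=(-33.3294,-16.4979) sweep=62.2742

bisector direction at 126.3200° = (-0.592294,0.805722)
center distance |VC| = r/sin(θ/2) = 17.311149/sin(58.8629°) = 20.224901
C = V + |VC|·bis = (-34.8932,0.7424)
T_A = V + ((C−V)·d_A)·d_A = V + 10.4580·d_A = (-18.9047,-5.8942)
T_B = V + ((C−V)·d_B)·d_B = V + 10.4580·d_B = (-33.3294,-16.4979)
sweep = 180° − θ = 62.2742°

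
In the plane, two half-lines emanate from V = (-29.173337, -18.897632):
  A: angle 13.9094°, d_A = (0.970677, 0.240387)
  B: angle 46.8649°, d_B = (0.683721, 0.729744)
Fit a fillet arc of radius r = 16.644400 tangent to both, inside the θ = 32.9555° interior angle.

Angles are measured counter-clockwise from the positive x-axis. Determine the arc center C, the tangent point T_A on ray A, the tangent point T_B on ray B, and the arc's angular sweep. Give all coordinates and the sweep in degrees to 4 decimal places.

center=(21.4463,10.7855) T_A=(25.4474,-5.3708) T_B=(9.3002,22.1656) sweep=147.0445

bisector direction at 30.3872° = (0.862627,0.505840)
center distance |VC| = r/sin(θ/2) = 16.644400/sin(16.4778°) = 58.680811
C = V + |VC|·bis = (21.4463,10.7855)
T_A = V + ((C−V)·d_A)·d_A = V + 56.2708·d_A = (25.4474,-5.3708)
T_B = V + ((C−V)·d_B)·d_B = V + 56.2708·d_B = (9.3002,22.1656)
sweep = 180° − θ = 147.0445°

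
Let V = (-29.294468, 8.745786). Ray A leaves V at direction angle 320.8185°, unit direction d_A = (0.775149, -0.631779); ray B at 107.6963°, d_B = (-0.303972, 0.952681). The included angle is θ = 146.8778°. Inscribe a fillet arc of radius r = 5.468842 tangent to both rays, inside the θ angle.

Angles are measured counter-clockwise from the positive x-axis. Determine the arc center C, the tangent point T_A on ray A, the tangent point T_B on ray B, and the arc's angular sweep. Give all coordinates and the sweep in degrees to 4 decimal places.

center=(-24.5788,11.9575) T_A=(-28.0339,7.7183) T_B=(-29.7888,10.2951) sweep=33.1222

bisector direction at 34.2574° = (0.826517,0.562912)
center distance |VC| = r/sin(θ/2) = 5.468842/sin(73.4389°) = 5.705528
C = V + |VC|·bis = (-24.5788,11.9575)
T_A = V + ((C−V)·d_A)·d_A = V + 1.6263·d_A = (-28.0339,7.7183)
T_B = V + ((C−V)·d_B)·d_B = V + 1.6263·d_B = (-29.7888,10.2951)
sweep = 180° − θ = 33.1222°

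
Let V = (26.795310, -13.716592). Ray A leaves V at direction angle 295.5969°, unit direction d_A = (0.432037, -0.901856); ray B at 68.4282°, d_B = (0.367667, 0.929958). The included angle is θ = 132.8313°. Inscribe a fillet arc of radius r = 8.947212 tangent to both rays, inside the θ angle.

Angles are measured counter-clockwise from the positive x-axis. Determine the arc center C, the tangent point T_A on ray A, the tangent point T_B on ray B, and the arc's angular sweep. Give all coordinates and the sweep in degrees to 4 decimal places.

bisector direction at 2.0125° = (0.999383,0.035118)
center distance |VC| = r/sin(θ/2) = 8.947212/sin(66.4156°) = 9.762668
C = V + |VC|·bis = (36.5520,-13.3737)
T_A = V + ((C−V)·d_A)·d_A = V + 3.9060·d_A = (28.4829,-17.2393)
T_B = V + ((C−V)·d_B)·d_B = V + 3.9060·d_B = (28.2314,-10.0841)
sweep = 180° − θ = 47.1687°

center=(36.5520,-13.3737) T_A=(28.4829,-17.2393) T_B=(28.2314,-10.0841) sweep=47.1687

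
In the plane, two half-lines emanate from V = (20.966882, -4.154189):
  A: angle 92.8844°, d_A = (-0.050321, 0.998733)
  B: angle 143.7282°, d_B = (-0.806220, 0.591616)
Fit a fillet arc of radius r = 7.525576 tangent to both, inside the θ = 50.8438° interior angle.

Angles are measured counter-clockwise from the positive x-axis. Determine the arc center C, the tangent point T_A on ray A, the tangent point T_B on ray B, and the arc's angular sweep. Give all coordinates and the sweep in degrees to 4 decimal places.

bisector direction at 118.3063° = (-0.474185,0.880425)
center distance |VC| = r/sin(θ/2) = 7.525576/sin(25.4219°) = 17.530678
C = V + |VC|·bis = (12.6541,11.2803)
T_A = V + ((C−V)·d_A)·d_A = V + 15.8332·d_A = (20.1701,11.6590)
T_B = V + ((C−V)·d_B)·d_B = V + 15.8332·d_B = (8.2018,5.2130)
sweep = 180° − θ = 129.1562°

center=(12.6541,11.2803) T_A=(20.1701,11.6590) T_B=(8.2018,5.2130) sweep=129.1562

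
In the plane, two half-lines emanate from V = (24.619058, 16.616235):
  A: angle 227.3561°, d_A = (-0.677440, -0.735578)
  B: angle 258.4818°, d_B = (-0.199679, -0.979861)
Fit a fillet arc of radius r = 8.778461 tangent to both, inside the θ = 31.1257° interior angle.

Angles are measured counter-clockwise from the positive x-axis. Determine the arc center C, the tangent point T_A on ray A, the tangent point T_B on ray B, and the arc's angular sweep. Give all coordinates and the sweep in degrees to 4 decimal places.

bisector direction at 242.9190° = (-0.455250,-0.890363)
center distance |VC| = r/sin(θ/2) = 8.778461/sin(15.5628°) = 32.719404
C = V + |VC|·bis = (9.7235,-12.5159)
T_A = V + ((C−V)·d_A)·d_A = V + 31.5198·d_A = (3.2663,-6.5690)
T_B = V + ((C−V)·d_B)·d_B = V + 31.5198·d_B = (18.3252,-14.2688)
sweep = 180° − θ = 148.8743°

center=(9.7235,-12.5159) T_A=(3.2663,-6.5690) T_B=(18.3252,-14.2688) sweep=148.8743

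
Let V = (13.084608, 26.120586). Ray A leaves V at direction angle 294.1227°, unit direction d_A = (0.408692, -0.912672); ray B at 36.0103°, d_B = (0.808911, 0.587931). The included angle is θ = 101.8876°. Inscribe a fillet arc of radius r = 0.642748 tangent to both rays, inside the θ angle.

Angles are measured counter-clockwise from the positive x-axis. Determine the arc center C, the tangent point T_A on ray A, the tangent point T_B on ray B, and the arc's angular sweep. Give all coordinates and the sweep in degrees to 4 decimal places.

center=(13.8844,25.9073) T_A=(13.2978,25.6446) T_B=(13.5065,26.4272) sweep=78.1124

bisector direction at 345.0665° = (0.966226,-0.257698)
center distance |VC| = r/sin(θ/2) = 0.642748/sin(50.9438°) = 0.827720
C = V + |VC|·bis = (13.8844,25.9073)
T_A = V + ((C−V)·d_A)·d_A = V + 0.5215·d_A = (13.2978,25.6446)
T_B = V + ((C−V)·d_B)·d_B = V + 0.5215·d_B = (13.5065,26.4272)
sweep = 180° − θ = 78.1124°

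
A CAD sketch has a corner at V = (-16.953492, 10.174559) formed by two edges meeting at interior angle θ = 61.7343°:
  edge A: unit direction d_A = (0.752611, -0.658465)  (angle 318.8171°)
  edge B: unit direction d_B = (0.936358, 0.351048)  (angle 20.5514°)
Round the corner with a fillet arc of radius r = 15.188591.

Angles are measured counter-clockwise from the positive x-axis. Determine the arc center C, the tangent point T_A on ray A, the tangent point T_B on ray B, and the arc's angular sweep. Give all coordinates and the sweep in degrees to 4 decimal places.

center=(12.1725,4.8732) T_A=(2.1714,-6.5579) T_B=(6.8406,19.0951) sweep=118.2657

bisector direction at 349.6842° = (0.983836,-0.179073)
center distance |VC| = r/sin(θ/2) = 15.188591/sin(30.8671°) = 29.604550
C = V + |VC|·bis = (12.1725,4.8732)
T_A = V + ((C−V)·d_A)·d_A = V + 25.4113·d_A = (2.1714,-6.5579)
T_B = V + ((C−V)·d_B)·d_B = V + 25.4113·d_B = (6.8406,19.0951)
sweep = 180° − θ = 118.2657°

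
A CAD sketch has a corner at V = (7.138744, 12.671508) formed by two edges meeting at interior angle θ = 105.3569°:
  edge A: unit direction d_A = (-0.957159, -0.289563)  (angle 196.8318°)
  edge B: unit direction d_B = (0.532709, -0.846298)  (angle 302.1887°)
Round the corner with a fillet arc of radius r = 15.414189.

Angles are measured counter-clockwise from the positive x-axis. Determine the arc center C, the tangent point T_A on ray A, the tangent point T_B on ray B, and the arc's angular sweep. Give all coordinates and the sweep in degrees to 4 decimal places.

bisector direction at 249.5102° = (-0.350040,-0.936735)
center distance |VC| = r/sin(θ/2) = 15.414189/sin(52.6784°) = 19.382931
C = V + |VC|·bis = (0.3539,-5.4852)
T_A = V + ((C−V)·d_A)·d_A = V + 11.7516·d_A = (-4.1094,9.2687)
T_B = V + ((C−V)·d_B)·d_B = V + 11.7516·d_B = (13.3989,2.7261)
sweep = 180° − θ = 74.6431°

center=(0.3539,-5.4852) T_A=(-4.1094,9.2687) T_B=(13.3989,2.7261) sweep=74.6431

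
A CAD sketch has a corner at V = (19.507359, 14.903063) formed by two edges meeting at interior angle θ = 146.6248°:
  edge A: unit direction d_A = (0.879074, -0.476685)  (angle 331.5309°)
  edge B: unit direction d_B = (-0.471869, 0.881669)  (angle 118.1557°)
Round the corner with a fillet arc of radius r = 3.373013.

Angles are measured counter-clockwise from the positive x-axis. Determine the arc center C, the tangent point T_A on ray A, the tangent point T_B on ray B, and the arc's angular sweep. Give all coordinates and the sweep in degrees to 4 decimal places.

center=(22.0041,17.3862) T_A=(20.3962,14.4211) T_B=(19.0302,15.7946) sweep=33.3752

bisector direction at 44.8433° = (0.709038,0.705170)
center distance |VC| = r/sin(θ/2) = 3.373013/sin(73.3124°) = 3.521314
C = V + |VC|·bis = (22.0041,17.3862)
T_A = V + ((C−V)·d_A)·d_A = V + 1.0112·d_A = (20.3962,14.4211)
T_B = V + ((C−V)·d_B)·d_B = V + 1.0112·d_B = (19.0302,15.7946)
sweep = 180° − θ = 33.3752°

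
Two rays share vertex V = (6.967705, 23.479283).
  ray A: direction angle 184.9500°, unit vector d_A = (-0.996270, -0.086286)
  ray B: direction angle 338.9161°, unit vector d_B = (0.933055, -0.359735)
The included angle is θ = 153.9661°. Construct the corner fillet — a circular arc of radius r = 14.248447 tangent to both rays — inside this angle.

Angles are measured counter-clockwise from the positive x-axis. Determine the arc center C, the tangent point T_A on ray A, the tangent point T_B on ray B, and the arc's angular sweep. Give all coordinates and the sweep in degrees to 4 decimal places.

center=(4.9155,8.9998) T_A=(3.6860,23.1951) T_B=(10.0411,22.2943) sweep=26.0339

bisector direction at 261.9330° = (-0.140330,-0.990105)
center distance |VC| = r/sin(θ/2) = 14.248447/sin(76.9831°) = 14.624239
C = V + |VC|·bis = (4.9155,8.9998)
T_A = V + ((C−V)·d_A)·d_A = V + 3.2940·d_A = (3.6860,23.1951)
T_B = V + ((C−V)·d_B)·d_B = V + 3.2940·d_B = (10.0411,22.2943)
sweep = 180° − θ = 26.0339°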